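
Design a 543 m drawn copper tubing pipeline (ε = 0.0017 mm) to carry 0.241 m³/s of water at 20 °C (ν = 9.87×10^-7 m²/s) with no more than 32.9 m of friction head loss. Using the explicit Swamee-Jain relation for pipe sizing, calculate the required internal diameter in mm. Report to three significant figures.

D ≈ 248 mm

Swamee-Jain (Type III): D = 0.66·[ε^1.25·(LQ²/(gh_f))^4.75 + ν·Q^9.4·(L/(gh_f))^5.2]^0.04
LQ²/(gh_f) = 0.09772; L/(gh_f) = 1.682
Term 1 = ε^1.25·(…)^4.75 = 9.78×10^-13; Term 2 = ν·Q^9.4·(…)^5.2 = 2.29×10^-11
D = 0.66·(9.78×10^-13 + 2.29×10^-11)^0.04 = 0.2481 m = 248 mm
Check: V = 4.98 m/s, Re = 1.25×10^6, f = 0.01137, h_f = 31.5 m ≈ 32.9 m ✓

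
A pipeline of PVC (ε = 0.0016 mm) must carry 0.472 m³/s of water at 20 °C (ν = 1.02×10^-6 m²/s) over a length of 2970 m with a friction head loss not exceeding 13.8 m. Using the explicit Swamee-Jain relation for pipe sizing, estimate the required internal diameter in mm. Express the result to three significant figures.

Swamee-Jain (Type III): D = 0.66·[ε^1.25·(LQ²/(gh_f))^4.75 + ν·Q^9.4·(L/(gh_f))^5.2]^0.04
LQ²/(gh_f) = 4.888; L/(gh_f) = 21.94
Term 1 = ε^1.25·(…)^4.75 = 1.07×10^-4; Term 2 = ν·Q^9.4·(…)^5.2 = 0.00828
D = 0.66·(1.07×10^-4 + 0.00828)^0.04 = 0.5451 m = 545 mm
Check: V = 2.02 m/s, Re = 1.08×10^6, f = 0.01153, h_f = 13.1 m ≈ 13.8 m ✓

D ≈ 545 mm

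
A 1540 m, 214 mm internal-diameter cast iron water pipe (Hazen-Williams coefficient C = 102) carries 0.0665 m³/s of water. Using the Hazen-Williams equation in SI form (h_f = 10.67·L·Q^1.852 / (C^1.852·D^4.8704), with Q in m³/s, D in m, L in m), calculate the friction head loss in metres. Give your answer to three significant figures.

h_f ≈ 37.7 m

h_f = 10.67·1540·0.0665^1.852 / (102^1.852·0.214^4.8704) = 37.74 m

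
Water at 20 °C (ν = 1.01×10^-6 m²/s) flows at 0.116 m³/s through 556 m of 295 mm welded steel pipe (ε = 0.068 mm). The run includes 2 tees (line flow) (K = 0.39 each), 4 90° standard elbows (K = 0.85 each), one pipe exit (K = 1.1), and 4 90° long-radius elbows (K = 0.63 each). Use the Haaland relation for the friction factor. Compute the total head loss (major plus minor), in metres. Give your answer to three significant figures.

V = 4Q/(πD²) = 1.697 m/s; V²/2g = 0.1468 m
Re = 4.96×10^5, ε/D = 2.31×10^-4 → f = 0.01558 (Haaland)
Major: h_f = f(L/D)·V²/2g = 0.01558·1885·0.1468 = 4.310 m
Minor: ΣK = 7.80; h_m = ΣK·V²/2g = 1.145 m
Total H_L = 4.310 + 1.145 = 5.456 m

H_L ≈ 5.46 m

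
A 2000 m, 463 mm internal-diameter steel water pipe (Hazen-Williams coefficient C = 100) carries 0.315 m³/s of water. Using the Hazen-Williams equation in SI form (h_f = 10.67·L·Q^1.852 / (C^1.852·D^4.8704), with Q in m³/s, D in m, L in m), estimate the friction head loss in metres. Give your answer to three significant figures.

h_f = 10.67·2000·0.315^1.852 / (100^1.852·0.463^4.8704) = 21.13 m

h_f ≈ 21.1 m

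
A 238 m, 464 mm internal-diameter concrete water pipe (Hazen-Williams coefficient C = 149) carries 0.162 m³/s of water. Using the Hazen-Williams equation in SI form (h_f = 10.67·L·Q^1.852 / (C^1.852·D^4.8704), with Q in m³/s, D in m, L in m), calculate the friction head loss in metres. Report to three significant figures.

h_f ≈ 0.347 m

h_f = 10.67·238·0.162^1.852 / (149^1.852·0.464^4.8704) = 0.3469 m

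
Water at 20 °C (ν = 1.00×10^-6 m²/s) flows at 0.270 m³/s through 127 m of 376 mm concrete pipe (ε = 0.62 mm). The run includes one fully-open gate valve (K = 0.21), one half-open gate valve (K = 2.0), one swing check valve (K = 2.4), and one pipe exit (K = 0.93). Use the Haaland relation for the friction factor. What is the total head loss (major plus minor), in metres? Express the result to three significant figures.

H_L ≈ 3.96 m

V = 4Q/(πD²) = 2.432 m/s; V²/2g = 0.3014 m
Re = 9.14×10^5, ε/D = 0.00165 → f = 0.02251 (Haaland)
Major: h_f = f(L/D)·V²/2g = 0.02251·337.8·0.3014 = 2.291 m
Minor: ΣK = 5.54; h_m = ΣK·V²/2g = 1.670 m
Total H_L = 2.291 + 1.670 = 3.961 m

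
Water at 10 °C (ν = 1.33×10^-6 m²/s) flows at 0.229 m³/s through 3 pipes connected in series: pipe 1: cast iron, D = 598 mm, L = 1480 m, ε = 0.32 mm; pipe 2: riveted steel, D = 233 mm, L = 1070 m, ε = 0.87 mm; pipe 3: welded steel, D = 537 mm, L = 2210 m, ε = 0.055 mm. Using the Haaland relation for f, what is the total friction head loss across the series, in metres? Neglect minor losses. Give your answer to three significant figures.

Pipe 1: V = 0.8153 m/s, Re = 3.67×10^5, ε/D = 5.35×10^-4, f = 0.01806, h_1 = f(L/D)V²/2g = 1.515 m
Pipe 2: V = 5.371 m/s, Re = 9.41×10^5, ε/D = 0.00373, f = 0.02802, h_2 = f(L/D)V²/2g = 189.2 m
Pipe 3: V = 1.011 m/s, Re = 4.08×10^5, ε/D = 1.02×10^-4, f = 0.01464, h_3 = f(L/D)V²/2g = 3.140 m
Series → Q common, losses add: H = Σh = 193.8 m

H ≈ 194 m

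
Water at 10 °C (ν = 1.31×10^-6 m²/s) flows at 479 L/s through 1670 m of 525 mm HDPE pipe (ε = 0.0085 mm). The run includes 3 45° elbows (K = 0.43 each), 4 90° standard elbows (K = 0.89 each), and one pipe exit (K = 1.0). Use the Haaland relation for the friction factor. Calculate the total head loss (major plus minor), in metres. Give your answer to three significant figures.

V = 4Q/(πD²) = 2.213 m/s; V²/2g = 0.2495 m
Re = 8.87×10^5, ε/D = 1.62×10^-5 → f = 0.01210 (Haaland)
Major: h_f = f(L/D)·V²/2g = 0.01210·3181·0.2495 = 9.606 m
Minor: ΣK = 5.85; h_m = ΣK·V²/2g = 1.460 m
Total H_L = 9.606 + 1.460 = 11.07 m

H_L ≈ 11.1 m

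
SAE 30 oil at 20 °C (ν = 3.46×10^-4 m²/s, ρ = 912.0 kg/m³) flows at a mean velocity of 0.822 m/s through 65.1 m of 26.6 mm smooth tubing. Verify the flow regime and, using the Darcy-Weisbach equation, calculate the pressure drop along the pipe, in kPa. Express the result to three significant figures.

Re = VD/ν = 0.822·0.02660/3.46×10^-4 = 63.2 → laminar (Re < 2300)
f = 64/Re = 1.013
h_f = f(L/D)V²/(2g) = 1.013·(65.1/0.02660)·0.822²/(2·9.81) = 85.36 m
Δp = ρg·h_f = 912.0·9.81·85.36 = 763.7 kPa

Δp ≈ 764 kPa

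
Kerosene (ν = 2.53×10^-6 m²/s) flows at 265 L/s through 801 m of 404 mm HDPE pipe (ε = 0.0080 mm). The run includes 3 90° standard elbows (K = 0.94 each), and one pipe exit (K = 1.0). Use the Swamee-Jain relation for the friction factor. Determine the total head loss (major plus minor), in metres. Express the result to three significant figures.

V = 4Q/(πD²) = 2.067 m/s; V²/2g = 0.2178 m
Re = 3.30×10^5, ε/D = 1.98×10^-5 → f = 0.01436 (Swamee-Jain)
Major: h_f = f(L/D)·V²/2g = 0.01436·1983·0.2178 = 6.203 m
Minor: ΣK = 3.82; h_m = ΣK·V²/2g = 0.8321 m
Total H_L = 6.203 + 0.8321 = 7.035 m

H_L ≈ 7.04 m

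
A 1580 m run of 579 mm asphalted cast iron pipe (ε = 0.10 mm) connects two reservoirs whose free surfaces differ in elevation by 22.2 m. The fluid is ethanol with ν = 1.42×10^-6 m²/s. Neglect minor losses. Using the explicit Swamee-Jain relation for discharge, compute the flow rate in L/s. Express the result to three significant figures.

Swamee-Jain (Type II): Q = -0.965·√(gD⁵h_f/L)·ln[ε/(3.7D) + √(3.17ν²L/(gD³h_f))]
√(gD⁵h_f/L) = √(9.81·0.579⁵·22.2/1580) = 0.09471
ε/(3.7D) = 4.67×10^-5; √(3.17ν²L/(gD³h_f)) = 1.55×10^-5
Q = -0.965·0.09471·ln(6.214×10^-5) = 0.8852 m³/s
Check: V = 3.36 m/s, Re = 1.37×10^6, f = 0.01421, h_f = 22.3 m ≈ 22.2 m ✓

Q ≈ 885 L/s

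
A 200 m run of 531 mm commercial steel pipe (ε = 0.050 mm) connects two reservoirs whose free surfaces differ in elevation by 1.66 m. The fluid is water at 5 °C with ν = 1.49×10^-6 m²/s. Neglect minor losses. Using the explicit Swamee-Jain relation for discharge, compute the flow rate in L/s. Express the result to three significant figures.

Swamee-Jain (Type II): Q = -0.965·√(gD⁵h_f/L)·ln[ε/(3.7D) + √(3.17ν²L/(gD³h_f))]
√(gD⁵h_f/L) = √(9.81·0.531⁵·1.66/200) = 0.05863
ε/(3.7D) = 2.54×10^-5; √(3.17ν²L/(gD³h_f)) = 2.40×10^-5
Q = -0.965·0.05863·ln(4.948×10^-5) = 0.5609 m³/s
Check: V = 2.53 m/s, Re = 9.03×10^5, f = 0.01354, h_f = 1.67 m ≈ 1.66 m ✓

Q ≈ 561 L/s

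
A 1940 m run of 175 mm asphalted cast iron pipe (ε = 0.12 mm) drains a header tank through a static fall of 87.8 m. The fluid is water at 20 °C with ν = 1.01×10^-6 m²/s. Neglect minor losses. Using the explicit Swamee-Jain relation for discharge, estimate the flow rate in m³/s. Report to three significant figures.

Swamee-Jain (Type II): Q = -0.965·√(gD⁵h_f/L)·ln[ε/(3.7D) + √(3.17ν²L/(gD³h_f))]
√(gD⁵h_f/L) = √(9.81·0.175⁵·87.8/1940) = 0.008536
ε/(3.7D) = 1.85×10^-4; √(3.17ν²L/(gD³h_f)) = 3.69×10^-5
Q = -0.965·0.008536·ln(2.222×10^-4) = 0.06929 m³/s
Check: V = 2.88 m/s, Re = 4.99×10^5, f = 0.01885, h_f = 88.4 m ≈ 87.8 m ✓

Q ≈ 0.0693 m³/s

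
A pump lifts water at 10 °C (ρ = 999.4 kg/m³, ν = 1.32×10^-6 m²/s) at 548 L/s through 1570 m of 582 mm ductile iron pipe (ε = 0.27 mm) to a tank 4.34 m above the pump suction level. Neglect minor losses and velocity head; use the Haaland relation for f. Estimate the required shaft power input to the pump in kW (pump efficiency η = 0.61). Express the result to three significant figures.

P_shaft ≈ 125 kW

V = 4Q/(πD²) = 2.060 m/s; Re = 9.08×10^5; ε/D = 4.64×10^-4; f = 0.01696
h_f = f(L/D)V²/2g = 9.897 m
Total head H = z + h_f = 4.34 + 9.897 = 14.24 m
P_hyd = ρgQH = 999.4·9.81·0.548·14.24 = 76.49 kW
P_shaft = P_hyd/η = 76.49/0.61 = 125.4 kW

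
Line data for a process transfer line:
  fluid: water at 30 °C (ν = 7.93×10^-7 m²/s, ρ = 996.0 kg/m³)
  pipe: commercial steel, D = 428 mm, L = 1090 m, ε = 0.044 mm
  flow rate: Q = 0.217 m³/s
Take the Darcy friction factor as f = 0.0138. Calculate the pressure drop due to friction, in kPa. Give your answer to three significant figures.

V = 4Q/(πD²) = 4·0.217/(π·0.428²) = 1.508 m/s
h_f = f(L/D)V²/(2g) = 0.01380·(1090/0.428)·1.508²/(2·9.81) = 4.075 m
Δp = ρg·h_f = 996.0·9.81·4.075 = 39.82 kPa

Δp ≈ 39.8 kPa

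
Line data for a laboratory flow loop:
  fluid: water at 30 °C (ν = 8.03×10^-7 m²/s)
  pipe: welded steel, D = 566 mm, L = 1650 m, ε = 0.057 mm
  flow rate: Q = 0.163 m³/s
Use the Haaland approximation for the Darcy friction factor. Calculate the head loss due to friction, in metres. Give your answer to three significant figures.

V = 4Q/(πD²) = 4·0.163/(π·0.566²) = 0.6478 m/s
Re = VD/ν = 0.6478·0.566/8.03×10^-7 = 4.57×10^5 → turbulent
ε/D = 0.057/566 = 1.01×10^-4
Haaland: f = 0.01442
h_f = f(L/D)V²/(2g) = 0.01442·(1650/0.566)·0.6478²/(2·9.81) = 0.8995 m

h_f ≈ 0.899 m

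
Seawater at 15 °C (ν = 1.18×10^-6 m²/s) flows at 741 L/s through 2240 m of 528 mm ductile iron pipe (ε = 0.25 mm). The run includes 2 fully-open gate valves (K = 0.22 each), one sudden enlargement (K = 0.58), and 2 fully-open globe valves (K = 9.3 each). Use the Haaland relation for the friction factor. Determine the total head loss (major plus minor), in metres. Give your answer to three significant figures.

H_L ≈ 53.1 m

V = 4Q/(πD²) = 3.384 m/s; V²/2g = 0.5837 m
Re = 1.51×10^6, ε/D = 4.73×10^-4 → f = 0.01684 (Haaland)
Major: h_f = f(L/D)·V²/2g = 0.01684·4242·0.5837 = 41.70 m
Minor: ΣK = 19.6; h_m = ΣK·V²/2g = 11.45 m
Total H_L = 41.70 + 11.45 = 53.15 m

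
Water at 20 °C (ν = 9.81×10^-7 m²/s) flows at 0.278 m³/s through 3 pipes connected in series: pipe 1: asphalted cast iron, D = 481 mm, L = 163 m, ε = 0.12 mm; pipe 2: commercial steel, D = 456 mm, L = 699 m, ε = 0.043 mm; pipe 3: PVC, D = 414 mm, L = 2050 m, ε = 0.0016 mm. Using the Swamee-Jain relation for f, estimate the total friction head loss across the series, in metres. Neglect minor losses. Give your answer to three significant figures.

H ≈ 16.6 m

Pipe 1: V = 1.530 m/s, Re = 7.50×10^5, ε/D = 2.49×10^-4, f = 0.01552, h_1 = f(L/D)V²/2g = 0.6276 m
Pipe 2: V = 1.702 m/s, Re = 7.91×10^5, ε/D = 9.43×10^-5, f = 0.01371, h_2 = f(L/D)V²/2g = 3.104 m
Pipe 3: V = 2.065 m/s, Re = 8.72×10^5, ε/D = 3.86×10^-6, f = 0.01197, h_3 = f(L/D)V²/2g = 12.88 m
Series → Q common, losses add: H = Σh = 16.62 m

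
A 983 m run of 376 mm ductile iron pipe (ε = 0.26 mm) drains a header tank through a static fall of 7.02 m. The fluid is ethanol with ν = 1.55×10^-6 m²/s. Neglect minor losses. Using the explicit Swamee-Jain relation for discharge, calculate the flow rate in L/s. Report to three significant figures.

Swamee-Jain (Type II): Q = -0.965·√(gD⁵h_f/L)·ln[ε/(3.7D) + √(3.17ν²L/(gD³h_f))]
√(gD⁵h_f/L) = √(9.81·0.376⁵·7.02/983) = 0.02295
ε/(3.7D) = 1.87×10^-4; √(3.17ν²L/(gD³h_f)) = 4.52×10^-5
Q = -0.965·0.02295·ln(2.321×10^-4) = 0.1853 m³/s
Check: V = 1.67 m/s, Re = 4.05×10^5, f = 0.01905, h_f = 7.07 m ≈ 7.02 m ✓

Q ≈ 185 L/s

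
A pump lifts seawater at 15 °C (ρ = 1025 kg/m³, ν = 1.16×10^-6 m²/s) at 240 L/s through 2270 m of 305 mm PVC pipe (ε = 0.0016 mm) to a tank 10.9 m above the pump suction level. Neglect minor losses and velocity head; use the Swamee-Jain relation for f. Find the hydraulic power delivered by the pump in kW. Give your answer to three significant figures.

P_hyd ≈ 145 kW

V = 4Q/(πD²) = 3.285 m/s; Re = 8.64×10^5; ε/D = 5.25×10^-6; f = 0.01202
h_f = f(L/D)V²/2g = 49.20 m
Total head H = z + h_f = 10.9 + 49.20 = 60.10 m
P_hyd = ρgQH = 1025·9.81·0.240·60.10 = 145.0 kW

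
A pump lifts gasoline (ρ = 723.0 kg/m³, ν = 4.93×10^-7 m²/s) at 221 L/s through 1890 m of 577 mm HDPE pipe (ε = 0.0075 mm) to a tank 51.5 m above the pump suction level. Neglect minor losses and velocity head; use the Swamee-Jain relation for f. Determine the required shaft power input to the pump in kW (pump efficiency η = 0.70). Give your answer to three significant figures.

V = 4Q/(πD²) = 0.8452 m/s; Re = 9.89×10^5; ε/D = 1.30×10^-5; f = 0.01194
h_f = f(L/D)V²/2g = 1.424 m
Total head H = z + h_f = 51.5 + 1.424 = 52.92 m
P_hyd = ρgQH = 723.0·9.81·0.221·52.92 = 82.96 kW
P_shaft = P_hyd/η = 82.96/0.70 = 118.5 kW

P_shaft ≈ 119 kW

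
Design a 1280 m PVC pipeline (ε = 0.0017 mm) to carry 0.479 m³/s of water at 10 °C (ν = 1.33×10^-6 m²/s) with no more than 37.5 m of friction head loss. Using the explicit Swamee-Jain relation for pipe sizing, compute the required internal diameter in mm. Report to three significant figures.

D ≈ 378 mm

Swamee-Jain (Type III): D = 0.66·[ε^1.25·(LQ²/(gh_f))^4.75 + ν·Q^9.4·(L/(gh_f))^5.2]^0.04
LQ²/(gh_f) = 0.7983; L/(gh_f) = 3.479
Term 1 = ε^1.25·(…)^4.75 = 2.11×10^-8; Term 2 = ν·Q^9.4·(…)^5.2 = 8.61×10^-7
D = 0.66·(2.11×10^-8 + 8.61×10^-7)^0.04 = 0.3779 m = 378 mm
Check: V = 4.27 m/s, Re = 1.21×10^6, f = 0.01137, h_f = 35.8 m ≈ 37.5 m ✓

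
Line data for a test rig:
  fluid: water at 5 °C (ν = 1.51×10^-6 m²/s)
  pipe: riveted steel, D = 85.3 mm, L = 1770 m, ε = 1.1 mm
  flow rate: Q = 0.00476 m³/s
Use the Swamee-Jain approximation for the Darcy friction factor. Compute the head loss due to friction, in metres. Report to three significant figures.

V = 4Q/(πD²) = 4·0.00476/(π·0.0853²) = 0.8330 m/s
Re = VD/ν = 0.8330·0.0853/1.51×10^-6 = 4.71×10^4 → turbulent
ε/D = 1.1/85.3 = 0.0129
Swamee-Jain: f = 0.04285
h_f = f(L/D)V²/(2g) = 0.04285·(1770/0.0853)·0.8330²/(2·9.81) = 31.45 m

h_f ≈ 31.4 m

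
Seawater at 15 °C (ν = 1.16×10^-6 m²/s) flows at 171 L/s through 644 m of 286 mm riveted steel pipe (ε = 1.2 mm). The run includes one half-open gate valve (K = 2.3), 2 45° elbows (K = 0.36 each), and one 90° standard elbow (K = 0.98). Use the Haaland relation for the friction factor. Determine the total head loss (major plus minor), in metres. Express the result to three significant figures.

H_L ≈ 25.0 m

V = 4Q/(πD²) = 2.662 m/s; V²/2g = 0.3611 m
Re = 6.56×10^5, ε/D = 0.00420 → f = 0.02902 (Haaland)
Major: h_f = f(L/D)·V²/2g = 0.02902·2252·0.3611 = 23.60 m
Minor: ΣK = 4.00; h_m = ΣK·V²/2g = 1.444 m
Total H_L = 23.60 + 1.444 = 25.05 m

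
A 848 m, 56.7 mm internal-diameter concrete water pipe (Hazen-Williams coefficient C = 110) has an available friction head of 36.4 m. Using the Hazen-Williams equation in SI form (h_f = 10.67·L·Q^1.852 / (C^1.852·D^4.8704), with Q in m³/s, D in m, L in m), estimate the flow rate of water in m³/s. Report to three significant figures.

Q ≈ 0.00295 m³/s

Rearranging: Q = [h_f·C^1.852·D^4.8704 / (10.67·L)]^(1/1.852)
Q = [36.4·110^1.852·0.0567^4.8704 / (10.67·848)]^0.540 = 0.002952 m³/s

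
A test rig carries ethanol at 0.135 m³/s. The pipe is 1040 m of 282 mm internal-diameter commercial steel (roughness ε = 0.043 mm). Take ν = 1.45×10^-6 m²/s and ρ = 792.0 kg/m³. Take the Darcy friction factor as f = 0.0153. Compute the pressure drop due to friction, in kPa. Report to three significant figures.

Δp ≈ 104 kPa

V = 4Q/(πD²) = 4·0.135/(π·0.282²) = 2.161 m/s
h_f = f(L/D)V²/(2g) = 0.01530·(1040/0.282)·2.161²/(2·9.81) = 13.44 m
Δp = ρg·h_f = 792.0·9.81·13.44 = 104.4 kPa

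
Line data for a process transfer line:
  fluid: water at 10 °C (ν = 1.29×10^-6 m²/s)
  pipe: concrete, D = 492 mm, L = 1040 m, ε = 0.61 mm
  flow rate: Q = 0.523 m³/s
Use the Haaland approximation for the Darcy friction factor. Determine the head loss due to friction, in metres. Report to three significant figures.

V = 4Q/(πD²) = 4·0.523/(π·0.492²) = 2.751 m/s
Re = VD/ν = 2.751·0.492/1.29×10^-6 = 1.05×10^6 → turbulent
ε/D = 0.61/492 = 0.00124
Haaland: f = 0.02096
h_f = f(L/D)V²/(2g) = 0.02096·(1040/0.492)·2.751²/(2·9.81) = 17.09 m

h_f ≈ 17.1 m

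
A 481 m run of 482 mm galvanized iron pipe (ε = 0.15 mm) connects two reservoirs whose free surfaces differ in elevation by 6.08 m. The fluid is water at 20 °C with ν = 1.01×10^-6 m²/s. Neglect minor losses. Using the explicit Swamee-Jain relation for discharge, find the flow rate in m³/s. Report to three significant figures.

Q ≈ 0.505 m³/s

Swamee-Jain (Type II): Q = -0.965·√(gD⁵h_f/L)·ln[ε/(3.7D) + √(3.17ν²L/(gD³h_f))]
√(gD⁵h_f/L) = √(9.81·0.482⁵·6.08/481) = 0.05680
ε/(3.7D) = 8.41×10^-5; √(3.17ν²L/(gD³h_f)) = 1.53×10^-5
Q = -0.965·0.05680·ln(9.937×10^-5) = 0.5052 m³/s
Check: V = 2.77 m/s, Re = 1.32×10^6, f = 0.01569, h_f = 6.12 m ≈ 6.08 m ✓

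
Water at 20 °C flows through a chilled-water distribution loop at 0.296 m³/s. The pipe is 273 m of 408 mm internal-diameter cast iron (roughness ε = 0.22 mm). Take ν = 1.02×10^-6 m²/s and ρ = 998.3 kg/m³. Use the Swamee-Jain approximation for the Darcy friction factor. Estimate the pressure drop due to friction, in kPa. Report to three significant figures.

V = 4Q/(πD²) = 4·0.296/(π·0.408²) = 2.264 m/s
Re = VD/ν = 2.264·0.408/1.02×10^-6 = 9.06×10^5 → turbulent
ε/D = 0.22/408 = 5.39×10^-4
Swamee-Jain: f = 0.01761
h_f = f(L/D)V²/(2g) = 0.01761·(273/0.408)·2.264²/(2·9.81) = 3.079 m
Δp = ρg·h_f = 998.3·9.81·3.079 = 30.15 kPa

Δp ≈ 30.1 kPa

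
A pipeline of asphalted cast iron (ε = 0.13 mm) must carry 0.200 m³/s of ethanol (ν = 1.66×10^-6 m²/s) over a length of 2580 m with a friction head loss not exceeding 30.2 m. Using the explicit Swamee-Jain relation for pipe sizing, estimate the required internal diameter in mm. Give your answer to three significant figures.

D ≈ 350 mm

Swamee-Jain (Type III): D = 0.66·[ε^1.25·(LQ²/(gh_f))^4.75 + ν·Q^9.4·(L/(gh_f))^5.2]^0.04
LQ²/(gh_f) = 0.3483; L/(gh_f) = 8.709
Term 1 = ε^1.25·(…)^4.75 = 9.27×10^-8; Term 2 = ν·Q^9.4·(…)^5.2 = 3.45×10^-8
D = 0.66·(9.27×10^-8 + 3.45×10^-8)^0.04 = 0.3497 m = 350 mm
Check: V = 2.08 m/s, Re = 4.39×10^5, f = 0.01706, h_f = 27.8 m ≈ 30.2 m ✓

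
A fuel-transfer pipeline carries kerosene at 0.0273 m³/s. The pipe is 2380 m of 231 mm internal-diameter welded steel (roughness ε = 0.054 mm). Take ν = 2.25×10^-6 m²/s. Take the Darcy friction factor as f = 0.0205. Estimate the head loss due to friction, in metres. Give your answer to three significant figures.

V = 4Q/(πD²) = 4·0.0273/(π·0.231²) = 0.6514 m/s
h_f = f(L/D)V²/(2g) = 0.02050·(2380/0.231)·0.6514²/(2·9.81) = 4.568 m

h_f ≈ 4.57 m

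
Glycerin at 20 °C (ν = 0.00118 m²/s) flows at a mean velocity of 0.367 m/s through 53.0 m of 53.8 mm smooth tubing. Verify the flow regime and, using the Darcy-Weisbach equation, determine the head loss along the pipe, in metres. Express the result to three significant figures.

Re = VD/ν = 0.367·0.05380/0.00118 = 16.7 → laminar (Re < 2300)
f = 64/Re = 3.825
h_f = f(L/D)V²/(2g) = 3.825·(53.0/0.05380)·0.367²/(2·9.81) = 25.87 m

h_f ≈ 25.9 m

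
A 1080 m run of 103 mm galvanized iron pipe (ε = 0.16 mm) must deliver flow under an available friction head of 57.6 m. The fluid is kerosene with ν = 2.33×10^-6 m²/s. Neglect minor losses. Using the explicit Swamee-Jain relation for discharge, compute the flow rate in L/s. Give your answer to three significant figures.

Swamee-Jain (Type II): Q = -0.965·√(gD⁵h_f/L)·ln[ε/(3.7D) + √(3.17ν²L/(gD³h_f))]
√(gD⁵h_f/L) = √(9.81·0.103⁵·57.6/1080) = 0.002463
ε/(3.7D) = 4.20×10^-4; √(3.17ν²L/(gD³h_f)) = 1.73×10^-4
Q = -0.965·0.002463·ln(5.933×10^-4) = 0.01766 m³/s
Check: V = 2.12 m/s, Re = 9.37×10^4, f = 0.02422, h_f = 58.1 m ≈ 57.6 m ✓

Q ≈ 17.7 L/s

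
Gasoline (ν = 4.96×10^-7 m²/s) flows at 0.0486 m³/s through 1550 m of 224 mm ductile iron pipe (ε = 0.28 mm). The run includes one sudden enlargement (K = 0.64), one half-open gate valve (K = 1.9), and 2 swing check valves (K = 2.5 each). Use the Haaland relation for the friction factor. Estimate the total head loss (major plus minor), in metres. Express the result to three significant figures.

H_L ≈ 12.0 m

V = 4Q/(πD²) = 1.233 m/s; V²/2g = 0.07752 m
Re = 5.57×10^5, ε/D = 0.00125 → f = 0.02119 (Haaland)
Major: h_f = f(L/D)·V²/2g = 0.02119·6920·0.07752 = 11.37 m
Minor: ΣK = 7.54; h_m = ΣK·V²/2g = 0.5845 m
Total H_L = 11.37 + 0.5845 = 11.95 m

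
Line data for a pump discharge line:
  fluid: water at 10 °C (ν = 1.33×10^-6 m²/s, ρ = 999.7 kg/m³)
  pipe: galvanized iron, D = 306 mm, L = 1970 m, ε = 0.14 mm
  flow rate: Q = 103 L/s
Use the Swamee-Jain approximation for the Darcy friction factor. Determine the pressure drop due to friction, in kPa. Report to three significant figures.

V = 4Q/(πD²) = 4·0.103/(π·0.306²) = 1.401 m/s
Re = VD/ν = 1.401·0.306/1.33×10^-6 = 3.22×10^5 → turbulent
ε/D = 0.14/306 = 4.58×10^-4
Swamee-Jain: f = 0.01799
h_f = f(L/D)V²/(2g) = 0.01799·(1970/0.306)·1.401²/(2·9.81) = 11.58 m
Δp = ρg·h_f = 999.7·9.81·11.58 = 113.5 kPa

Δp ≈ 114 kPa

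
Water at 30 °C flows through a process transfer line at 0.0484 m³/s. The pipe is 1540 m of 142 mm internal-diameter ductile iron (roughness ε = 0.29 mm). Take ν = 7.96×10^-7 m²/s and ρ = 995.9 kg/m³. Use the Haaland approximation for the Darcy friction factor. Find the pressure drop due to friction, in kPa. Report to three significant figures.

Δp ≈ 1210 kPa

V = 4Q/(πD²) = 4·0.0484/(π·0.142²) = 3.056 m/s
Re = VD/ν = 3.056·0.142/7.96×10^-7 = 5.45×10^5 → turbulent
ε/D = 0.29/142 = 0.00204
Haaland: f = 0.02389
h_f = f(L/D)V²/(2g) = 0.02389·(1540/0.142)·3.056²/(2·9.81) = 123.3 m
Δp = ρg·h_f = 995.9·9.81·123.3 = 1205 kPa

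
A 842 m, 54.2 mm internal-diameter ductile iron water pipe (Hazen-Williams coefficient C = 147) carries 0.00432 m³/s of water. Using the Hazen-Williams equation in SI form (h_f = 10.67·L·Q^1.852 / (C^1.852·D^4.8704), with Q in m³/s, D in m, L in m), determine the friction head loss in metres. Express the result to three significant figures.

h_f = 10.67·842·0.00432^1.852 / (147^1.852·0.0542^4.8704) = 53.27 m

h_f ≈ 53.3 m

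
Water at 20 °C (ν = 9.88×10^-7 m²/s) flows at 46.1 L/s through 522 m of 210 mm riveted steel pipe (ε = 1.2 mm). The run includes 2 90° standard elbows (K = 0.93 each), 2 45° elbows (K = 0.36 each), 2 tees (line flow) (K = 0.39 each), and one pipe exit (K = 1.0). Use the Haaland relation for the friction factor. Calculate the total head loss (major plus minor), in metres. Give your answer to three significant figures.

H_L ≈ 7.57 m

V = 4Q/(πD²) = 1.331 m/s; V²/2g = 0.09029 m
Re = 2.83×10^5, ε/D = 0.00571 → f = 0.03198 (Haaland)
Major: h_f = f(L/D)·V²/2g = 0.03198·2486·0.09029 = 7.177 m
Minor: ΣK = 4.36; h_m = ΣK·V²/2g = 0.3937 m
Total H_L = 7.177 + 0.3937 = 7.571 m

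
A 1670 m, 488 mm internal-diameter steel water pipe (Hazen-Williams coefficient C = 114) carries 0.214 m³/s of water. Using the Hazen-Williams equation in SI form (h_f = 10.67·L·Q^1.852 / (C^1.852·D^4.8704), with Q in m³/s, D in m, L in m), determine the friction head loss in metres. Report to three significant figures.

h_f ≈ 5.24 m

h_f = 10.67·1670·0.214^1.852 / (114^1.852·0.488^4.8704) = 5.235 m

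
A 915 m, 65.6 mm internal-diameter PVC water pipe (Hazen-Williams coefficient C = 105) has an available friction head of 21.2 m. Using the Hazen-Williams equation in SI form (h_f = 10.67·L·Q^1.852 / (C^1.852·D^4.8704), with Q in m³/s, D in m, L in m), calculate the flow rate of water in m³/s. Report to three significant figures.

Rearranging: Q = [h_f·C^1.852·D^4.8704 / (10.67·L)]^(1/1.852)
Q = [21.2·105^1.852·0.0656^4.8704 / (10.67·915)]^0.540 = 0.002964 m³/s

Q ≈ 0.00296 m³/s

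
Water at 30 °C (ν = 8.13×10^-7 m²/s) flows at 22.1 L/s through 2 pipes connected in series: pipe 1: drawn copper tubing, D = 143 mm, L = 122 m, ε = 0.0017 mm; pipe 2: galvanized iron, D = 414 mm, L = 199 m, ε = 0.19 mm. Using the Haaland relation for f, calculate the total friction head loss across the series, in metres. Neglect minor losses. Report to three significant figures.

H ≈ 1.25 m

Pipe 1: V = 1.376 m/s, Re = 2.42×10^5, ε/D = 1.19×10^-5, f = 0.01502, h_1 = f(L/D)V²/2g = 1.237 m
Pipe 2: V = 0.1642 m/s, Re = 8.36×10^4, ε/D = 4.59×10^-4, f = 0.02039, h_2 = f(L/D)V²/2g = 0.01346 m
Series → Q common, losses add: H = Σh = 1.250 m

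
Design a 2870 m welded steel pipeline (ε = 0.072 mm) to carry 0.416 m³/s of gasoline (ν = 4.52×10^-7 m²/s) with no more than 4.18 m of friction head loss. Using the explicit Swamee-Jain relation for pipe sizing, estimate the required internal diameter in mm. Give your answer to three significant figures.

Swamee-Jain (Type III): D = 0.66·[ε^1.25·(LQ²/(gh_f))^4.75 + ν·Q^9.4·(L/(gh_f))^5.2]^0.04
LQ²/(gh_f) = 12.11; L/(gh_f) = 69.99
Term 1 = ε^1.25·(…)^4.75 = 0.927; Term 2 = ν·Q^9.4·(…)^5.2 = 0.466
D = 0.66·(0.927 + 0.466)^0.04 = 0.6688 m = 669 mm
Check: V = 1.18 m/s, Re = 1.75×10^6, f = 0.01311, h_f = 4.02 m ≈ 4.18 m ✓

D ≈ 669 mm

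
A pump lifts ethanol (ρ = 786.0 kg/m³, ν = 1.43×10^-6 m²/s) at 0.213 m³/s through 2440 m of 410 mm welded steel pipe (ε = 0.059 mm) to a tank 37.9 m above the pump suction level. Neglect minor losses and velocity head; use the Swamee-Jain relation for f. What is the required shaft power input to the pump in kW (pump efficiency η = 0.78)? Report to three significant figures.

V = 4Q/(πD²) = 1.613 m/s; Re = 4.63×10^5; ε/D = 1.44×10^-4; f = 0.01507
h_f = f(L/D)V²/2g = 11.90 m
Total head H = z + h_f = 37.9 + 11.90 = 49.80 m
P_hyd = ρgQH = 786.0·9.81·0.213·49.80 = 81.79 kW
P_shaft = P_hyd/η = 81.79/0.78 = 104.9 kW

P_shaft ≈ 105 kW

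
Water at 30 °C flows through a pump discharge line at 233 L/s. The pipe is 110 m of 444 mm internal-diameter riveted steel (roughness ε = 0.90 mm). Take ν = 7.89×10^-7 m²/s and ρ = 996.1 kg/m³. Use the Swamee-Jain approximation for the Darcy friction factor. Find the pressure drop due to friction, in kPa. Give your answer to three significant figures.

Δp ≈ 6.65 kPa

V = 4Q/(πD²) = 4·0.233/(π·0.444²) = 1.505 m/s
Re = VD/ν = 1.505·0.444/7.89×10^-7 = 8.47×10^5 → turbulent
ε/D = 0.90/444 = 0.00203
Swamee-Jain: f = 0.02380
h_f = f(L/D)V²/(2g) = 0.02380·(110/0.444)·1.505²/(2·9.81) = 0.6807 m
Δp = ρg·h_f = 996.1·9.81·0.6807 = 6.651 kPa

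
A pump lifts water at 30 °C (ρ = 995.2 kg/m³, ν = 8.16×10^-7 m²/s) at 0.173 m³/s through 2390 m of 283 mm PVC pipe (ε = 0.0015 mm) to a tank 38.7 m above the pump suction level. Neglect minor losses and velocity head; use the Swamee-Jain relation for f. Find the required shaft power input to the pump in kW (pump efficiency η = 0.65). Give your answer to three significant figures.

P_shaft ≈ 201 kW

V = 4Q/(πD²) = 2.750 m/s; Re = 9.54×10^5; ε/D = 5.30×10^-6; f = 0.01183
h_f = f(L/D)V²/2g = 38.51 m
Total head H = z + h_f = 38.7 + 38.51 = 77.21 m
P_hyd = ρgQH = 995.2·9.81·0.173·77.21 = 130.4 kW
P_shaft = P_hyd/η = 130.4/0.65 = 200.6 kW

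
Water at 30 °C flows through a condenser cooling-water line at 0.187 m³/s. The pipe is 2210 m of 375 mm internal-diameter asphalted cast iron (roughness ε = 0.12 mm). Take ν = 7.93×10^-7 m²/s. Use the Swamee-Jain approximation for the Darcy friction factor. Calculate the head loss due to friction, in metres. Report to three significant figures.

V = 4Q/(πD²) = 4·0.187/(π·0.375²) = 1.693 m/s
Re = VD/ν = 1.693·0.375/7.93×10^-7 = 8.01×10^5 → turbulent
ε/D = 0.12/375 = 3.20×10^-4
Swamee-Jain: f = 0.01609
h_f = f(L/D)V²/(2g) = 0.01609·(2210/0.375)·1.693²/(2·9.81) = 13.86 m

h_f ≈ 13.9 m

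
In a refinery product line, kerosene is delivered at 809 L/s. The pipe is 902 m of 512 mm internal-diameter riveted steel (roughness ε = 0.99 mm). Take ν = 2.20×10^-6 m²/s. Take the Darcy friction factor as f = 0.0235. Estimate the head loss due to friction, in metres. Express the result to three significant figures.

V = 4Q/(πD²) = 4·0.809/(π·0.512²) = 3.929 m/s
h_f = f(L/D)V²/(2g) = 0.02350·(902/0.512)·3.929²/(2·9.81) = 32.58 m

h_f ≈ 32.6 m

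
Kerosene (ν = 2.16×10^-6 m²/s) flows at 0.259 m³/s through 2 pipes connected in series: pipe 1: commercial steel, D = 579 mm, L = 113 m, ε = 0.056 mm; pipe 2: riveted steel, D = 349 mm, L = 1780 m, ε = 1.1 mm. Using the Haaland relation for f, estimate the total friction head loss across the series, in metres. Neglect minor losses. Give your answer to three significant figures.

Pipe 1: V = 0.9837 m/s, Re = 2.64×10^5, ε/D = 9.67×10^-5, f = 0.01549, h_1 = f(L/D)V²/2g = 0.1491 m
Pipe 2: V = 2.707 m/s, Re = 4.37×10^5, ε/D = 0.00315, f = 0.02685, h_2 = f(L/D)V²/2g = 51.17 m
Series → Q common, losses add: H = Σh = 51.32 m

H ≈ 51.3 m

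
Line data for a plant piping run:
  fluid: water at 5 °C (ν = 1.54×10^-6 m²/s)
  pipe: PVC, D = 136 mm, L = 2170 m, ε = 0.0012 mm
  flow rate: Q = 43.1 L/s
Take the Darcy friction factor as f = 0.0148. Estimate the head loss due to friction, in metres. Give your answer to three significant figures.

h_f ≈ 106 m

V = 4Q/(πD²) = 4·0.0431/(π·0.136²) = 2.967 m/s
h_f = f(L/D)V²/(2g) = 0.01480·(2170/0.136)·2.967²/(2·9.81) = 106.0 m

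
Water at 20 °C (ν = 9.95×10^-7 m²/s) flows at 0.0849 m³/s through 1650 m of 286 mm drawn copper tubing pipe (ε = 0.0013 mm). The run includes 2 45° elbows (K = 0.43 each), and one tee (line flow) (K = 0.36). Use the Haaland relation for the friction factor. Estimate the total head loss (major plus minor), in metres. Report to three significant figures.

V = 4Q/(πD²) = 1.322 m/s; V²/2g = 0.08902 m
Re = 3.80×10^5, ε/D = 4.55×10^-6 → f = 0.01377 (Haaland)
Major: h_f = f(L/D)·V²/2g = 0.01377·5769·0.08902 = 7.072 m
Minor: ΣK = 1.22; h_m = ΣK·V²/2g = 0.1086 m
Total H_L = 7.072 + 0.1086 = 7.181 m

H_L ≈ 7.18 m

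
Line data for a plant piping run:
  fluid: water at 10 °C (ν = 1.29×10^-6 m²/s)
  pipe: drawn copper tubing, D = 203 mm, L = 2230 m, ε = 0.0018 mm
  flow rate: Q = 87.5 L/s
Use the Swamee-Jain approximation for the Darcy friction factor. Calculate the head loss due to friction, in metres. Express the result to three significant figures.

h_f ≈ 55.7 m

V = 4Q/(πD²) = 4·0.0875/(π·0.203²) = 2.703 m/s
Re = VD/ν = 2.703·0.203/1.29×10^-6 = 4.25×10^5 → turbulent
ε/D = 0.0018/203 = 8.87×10^-6
Swamee-Jain: f = 0.01361
h_f = f(L/D)V²/(2g) = 0.01361·(2230/0.203)·2.703²/(2·9.81) = 55.68 m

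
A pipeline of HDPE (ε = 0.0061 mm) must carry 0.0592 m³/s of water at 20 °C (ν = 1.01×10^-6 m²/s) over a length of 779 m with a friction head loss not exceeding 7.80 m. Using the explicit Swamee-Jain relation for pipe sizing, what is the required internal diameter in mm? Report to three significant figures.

Swamee-Jain (Type III): D = 0.66·[ε^1.25·(LQ²/(gh_f))^4.75 + ν·Q^9.4·(L/(gh_f))^5.2]^0.04
LQ²/(gh_f) = 0.03568; L/(gh_f) = 10.18
Term 1 = ε^1.25·(…)^4.75 = 4.03×10^-14; Term 2 = ν·Q^9.4·(…)^5.2 = 5.06×10^-13
D = 0.66·(4.03×10^-14 + 5.06×10^-13)^0.04 = 0.2133 m = 213 mm
Check: V = 1.66 m/s, Re = 3.50×10^5, f = 0.01433, h_f = 7.32 m ≈ 7.80 m ✓

D ≈ 213 mm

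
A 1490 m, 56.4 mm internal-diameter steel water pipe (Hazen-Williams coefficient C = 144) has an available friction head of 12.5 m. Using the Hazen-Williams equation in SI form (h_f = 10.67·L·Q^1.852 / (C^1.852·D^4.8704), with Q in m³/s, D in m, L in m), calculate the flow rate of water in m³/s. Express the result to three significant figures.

Q ≈ 0.00158 m³/s

Rearranging: Q = [h_f·C^1.852·D^4.8704 / (10.67·L)]^(1/1.852)
Q = [12.5·144^1.852·0.0564^4.8704 / (10.67·1490)]^0.540 = 0.001578 m³/s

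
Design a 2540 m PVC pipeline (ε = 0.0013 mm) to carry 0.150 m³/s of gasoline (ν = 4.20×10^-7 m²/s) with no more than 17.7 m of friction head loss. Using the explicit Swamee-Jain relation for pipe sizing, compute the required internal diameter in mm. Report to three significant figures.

Swamee-Jain (Type III): D = 0.66·[ε^1.25·(LQ²/(gh_f))^4.75 + ν·Q^9.4·(L/(gh_f))^5.2]^0.04
LQ²/(gh_f) = 0.3291; L/(gh_f) = 14.63
Term 1 = ε^1.25·(…)^4.75 = 2.24×10^-10; Term 2 = ν·Q^9.4·(…)^5.2 = 8.66×10^-9
D = 0.66·(2.24×10^-10 + 8.66×10^-9)^0.04 = 0.3144 m = 314 mm
Check: V = 1.93 m/s, Re = 1.45×10^6, f = 0.01105, h_f = 17.0 m ≈ 17.7 m ✓

D ≈ 314 mm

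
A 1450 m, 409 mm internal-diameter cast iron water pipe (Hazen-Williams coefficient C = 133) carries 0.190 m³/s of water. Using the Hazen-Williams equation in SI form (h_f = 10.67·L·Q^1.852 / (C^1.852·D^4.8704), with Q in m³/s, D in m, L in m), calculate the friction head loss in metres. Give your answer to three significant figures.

h_f ≈ 6.48 m

h_f = 10.67·1450·0.190^1.852 / (133^1.852·0.409^4.8704) = 6.478 m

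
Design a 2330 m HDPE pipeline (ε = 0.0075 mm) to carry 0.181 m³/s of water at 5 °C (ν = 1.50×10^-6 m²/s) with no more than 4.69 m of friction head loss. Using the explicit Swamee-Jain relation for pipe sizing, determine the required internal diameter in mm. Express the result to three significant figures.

Swamee-Jain (Type III): D = 0.66·[ε^1.25·(LQ²/(gh_f))^4.75 + ν·Q^9.4·(L/(gh_f))^5.2]^0.04
LQ²/(gh_f) = 1.659; L/(gh_f) = 50.64
Term 1 = ε^1.25·(…)^4.75 = 4.35×10^-6; Term 2 = ν·Q^9.4·(…)^5.2 = 1.15×10^-4
D = 0.66·(4.35×10^-6 + 1.15×10^-4)^0.04 = 0.4599 m = 460 mm
Check: V = 1.09 m/s, Re = 3.34×10^5, f = 0.01429, h_f = 4.38 m ≈ 4.69 m ✓

D ≈ 460 mm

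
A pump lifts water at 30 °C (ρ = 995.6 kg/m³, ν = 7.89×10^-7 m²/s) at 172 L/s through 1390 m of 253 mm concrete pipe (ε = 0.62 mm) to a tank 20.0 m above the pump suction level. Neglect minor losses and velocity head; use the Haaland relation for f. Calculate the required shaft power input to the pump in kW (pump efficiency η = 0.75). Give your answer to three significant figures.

V = 4Q/(πD²) = 3.421 m/s; Re = 1.10×10^6; ε/D = 0.00245; f = 0.02492
h_f = f(L/D)V²/2g = 81.67 m
Total head H = z + h_f = 20.0 + 81.67 = 101.7 m
P_hyd = ρgQH = 995.6·9.81·0.172·101.7 = 170.8 kW
P_shaft = P_hyd/η = 170.8/0.75 = 227.7 kW

P_shaft ≈ 228 kW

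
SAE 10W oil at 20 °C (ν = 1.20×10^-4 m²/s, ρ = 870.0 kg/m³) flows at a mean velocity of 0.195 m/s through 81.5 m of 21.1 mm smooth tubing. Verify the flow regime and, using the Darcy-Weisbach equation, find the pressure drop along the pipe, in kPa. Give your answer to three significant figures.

Re = VD/ν = 0.195·0.02110/1.20×10^-4 = 34.3 → laminar (Re < 2300)
f = 64/Re = 1.867
h_f = f(L/D)V²/(2g) = 1.867·(81.5/0.02110)·0.195²/(2·9.81) = 13.97 m
Δp = ρg·h_f = 870.0·9.81·13.97 = 119.3 kPa

Δp ≈ 119 kPa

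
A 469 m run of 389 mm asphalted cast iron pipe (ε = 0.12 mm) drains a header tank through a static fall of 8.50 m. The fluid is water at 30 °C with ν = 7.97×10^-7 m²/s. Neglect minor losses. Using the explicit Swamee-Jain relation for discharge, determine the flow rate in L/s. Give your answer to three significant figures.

Swamee-Jain (Type II): Q = -0.965·√(gD⁵h_f/L)·ln[ε/(3.7D) + √(3.17ν²L/(gD³h_f))]
√(gD⁵h_f/L) = √(9.81·0.389⁵·8.50/469) = 0.03980
ε/(3.7D) = 8.34×10^-5; √(3.17ν²L/(gD³h_f)) = 1.39×10^-5
Q = -0.965·0.03980·ln(9.724×10^-5) = 0.3548 m³/s
Check: V = 2.99 m/s, Re = 1.46×10^6, f = 0.01561, h_f = 8.55 m ≈ 8.50 m ✓

Q ≈ 355 L/s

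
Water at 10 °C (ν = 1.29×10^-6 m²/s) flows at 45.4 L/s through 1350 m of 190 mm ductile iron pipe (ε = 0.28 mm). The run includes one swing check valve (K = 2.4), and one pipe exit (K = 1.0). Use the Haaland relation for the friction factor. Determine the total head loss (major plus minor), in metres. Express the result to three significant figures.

V = 4Q/(πD²) = 1.601 m/s; V²/2g = 0.1307 m
Re = 2.36×10^5, ε/D = 0.00147 → f = 0.02249 (Haaland)
Major: h_f = f(L/D)·V²/2g = 0.02249·7105·0.1307 = 20.89 m
Minor: ΣK = 3.40; h_m = ΣK·V²/2g = 0.4443 m
Total H_L = 20.89 + 0.4443 = 21.33 m

H_L ≈ 21.3 m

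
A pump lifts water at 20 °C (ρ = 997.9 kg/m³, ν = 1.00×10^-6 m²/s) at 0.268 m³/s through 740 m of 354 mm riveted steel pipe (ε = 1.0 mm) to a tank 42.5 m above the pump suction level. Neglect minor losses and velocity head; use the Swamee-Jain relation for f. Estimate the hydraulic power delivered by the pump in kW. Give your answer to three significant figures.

V = 4Q/(πD²) = 2.723 m/s; Re = 9.64×10^5; ε/D = 0.00282; f = 0.02595
h_f = f(L/D)V²/2g = 20.50 m
Total head H = z + h_f = 42.5 + 20.50 = 63.00 m
P_hyd = ρgQH = 997.9·9.81·0.268·63.00 = 165.3 kW

P_hyd ≈ 165 kW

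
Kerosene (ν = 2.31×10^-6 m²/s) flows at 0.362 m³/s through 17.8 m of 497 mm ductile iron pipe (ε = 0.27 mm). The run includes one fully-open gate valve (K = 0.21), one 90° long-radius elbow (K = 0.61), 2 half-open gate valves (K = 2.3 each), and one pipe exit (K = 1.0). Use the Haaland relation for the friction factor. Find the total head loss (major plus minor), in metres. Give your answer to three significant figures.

H_L ≈ 1.25 m

V = 4Q/(πD²) = 1.866 m/s; V²/2g = 0.1775 m
Re = 4.01×10^5, ε/D = 5.43×10^-4 → f = 0.01803 (Haaland)
Major: h_f = f(L/D)·V²/2g = 0.01803·35.81·0.1775 = 0.1146 m
Minor: ΣK = 6.42; h_m = ΣK·V²/2g = 1.139 m
Total H_L = 0.1146 + 1.139 = 1.254 m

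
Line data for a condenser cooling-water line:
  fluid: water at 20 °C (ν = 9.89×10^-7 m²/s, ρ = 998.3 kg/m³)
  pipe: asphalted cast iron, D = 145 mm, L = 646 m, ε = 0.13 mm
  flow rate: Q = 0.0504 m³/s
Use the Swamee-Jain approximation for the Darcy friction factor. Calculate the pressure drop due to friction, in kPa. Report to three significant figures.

V = 4Q/(πD²) = 4·0.0504/(π·0.145²) = 3.052 m/s
Re = VD/ν = 3.052·0.145/9.89×10^-7 = 4.47×10^5 → turbulent
ε/D = 0.13/145 = 8.97×10^-4
Swamee-Jain: f = 0.01997
h_f = f(L/D)V²/(2g) = 0.01997·(646/0.145)·3.052²/(2·9.81) = 42.24 m
Δp = ρg·h_f = 998.3·9.81·42.24 = 413.6 kPa

Δp ≈ 414 kPa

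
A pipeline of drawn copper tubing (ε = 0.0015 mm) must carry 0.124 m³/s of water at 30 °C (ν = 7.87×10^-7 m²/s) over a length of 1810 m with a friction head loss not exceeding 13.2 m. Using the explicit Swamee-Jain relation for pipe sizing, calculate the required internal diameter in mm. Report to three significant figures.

Swamee-Jain (Type III): D = 0.66·[ε^1.25·(LQ²/(gh_f))^4.75 + ν·Q^9.4·(L/(gh_f))^5.2]^0.04
LQ²/(gh_f) = 0.2149; L/(gh_f) = 13.98
Term 1 = ε^1.25·(…)^4.75 = 3.54×10^-11; Term 2 = ν·Q^9.4·(…)^5.2 = 2.14×10^-9
D = 0.66·(3.54×10^-11 + 2.14×10^-9)^0.04 = 0.2972 m = 297 mm
Check: V = 1.79 m/s, Re = 6.75×10^5, f = 0.01251, h_f = 12.4 m ≈ 13.2 m ✓

D ≈ 297 mm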